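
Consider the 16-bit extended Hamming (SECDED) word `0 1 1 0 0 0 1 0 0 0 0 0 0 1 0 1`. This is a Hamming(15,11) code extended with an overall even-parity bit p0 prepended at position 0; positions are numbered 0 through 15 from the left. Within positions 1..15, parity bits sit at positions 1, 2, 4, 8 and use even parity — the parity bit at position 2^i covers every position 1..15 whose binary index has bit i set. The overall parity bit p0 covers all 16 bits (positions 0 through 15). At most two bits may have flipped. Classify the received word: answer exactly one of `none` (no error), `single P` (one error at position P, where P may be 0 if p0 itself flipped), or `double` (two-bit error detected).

s1: b1⊕b3⊕b5⊕b7⊕b9⊕b11⊕b13⊕b15 = 1⊕0⊕0⊕0⊕0⊕0⊕1⊕1 = 1
s2: b2⊕b3⊕b6⊕b7⊕b10⊕b11⊕b14⊕b15 = 1⊕0⊕1⊕0⊕0⊕0⊕0⊕1 = 1
s4: b4⊕b5⊕b6⊕b7⊕b12⊕b13⊕b14⊕b15 = 0⊕0⊕1⊕0⊕0⊕1⊕0⊕1 = 1
s8: b8⊕b9⊕b10⊕b11⊕b12⊕b13⊕b14⊕b15 = 0⊕0⊕0⊕0⊕0⊕1⊕0⊕1 = 0
Syndrome (s8...s1) = 0111 → position 7.
Overall parity (XOR of all 16 bits, including p0): 0⊕1⊕1⊕0⊕0⊕0⊕1⊕0⊕0⊕0⊕0⊕0⊕0⊕1⊕0⊕1 = 1
Overall=1, syndrome position=7 → single-bit error at position 7.

single 7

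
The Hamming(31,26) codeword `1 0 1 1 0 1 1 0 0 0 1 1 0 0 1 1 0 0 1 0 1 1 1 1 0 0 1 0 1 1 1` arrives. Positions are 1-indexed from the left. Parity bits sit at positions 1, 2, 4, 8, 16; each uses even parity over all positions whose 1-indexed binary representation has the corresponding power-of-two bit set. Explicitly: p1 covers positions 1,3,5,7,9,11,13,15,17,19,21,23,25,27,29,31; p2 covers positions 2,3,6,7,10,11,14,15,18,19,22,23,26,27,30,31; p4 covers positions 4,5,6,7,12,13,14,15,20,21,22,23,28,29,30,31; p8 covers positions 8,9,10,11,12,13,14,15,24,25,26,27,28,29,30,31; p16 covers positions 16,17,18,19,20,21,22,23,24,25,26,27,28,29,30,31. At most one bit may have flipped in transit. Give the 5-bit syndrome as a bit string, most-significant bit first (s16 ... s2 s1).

00111

s1: b1⊕b3⊕b5⊕b7⊕b9⊕b11⊕b13⊕b15⊕b17⊕b19⊕b21⊕b23⊕b25⊕b27⊕b29⊕b31 = 1⊕1⊕0⊕1⊕0⊕1⊕0⊕1⊕0⊕1⊕1⊕1⊕0⊕1⊕1⊕1 = 1
s2: b2⊕b3⊕b6⊕b7⊕b10⊕b11⊕b14⊕b15⊕b18⊕b19⊕b22⊕b23⊕b26⊕b27⊕b30⊕b31 = 0⊕1⊕1⊕1⊕0⊕1⊕0⊕1⊕0⊕1⊕1⊕1⊕0⊕1⊕1⊕1 = 1
s4: b4⊕b5⊕b6⊕b7⊕b12⊕b13⊕b14⊕b15⊕b20⊕b21⊕b22⊕b23⊕b28⊕b29⊕b30⊕b31 = 1⊕0⊕1⊕1⊕1⊕0⊕0⊕1⊕0⊕1⊕1⊕1⊕0⊕1⊕1⊕1 = 1
s8: b8⊕b9⊕b10⊕b11⊕b12⊕b13⊕b14⊕b15⊕b24⊕b25⊕b26⊕b27⊕b28⊕b29⊕b30⊕b31 = 0⊕0⊕0⊕1⊕1⊕0⊕0⊕1⊕1⊕0⊕0⊕1⊕0⊕1⊕1⊕1 = 0
s16: b16⊕b17⊕b18⊕b19⊕b20⊕b21⊕b22⊕b23⊕b24⊕b25⊕b26⊕b27⊕b28⊕b29⊕b30⊕b31 = 1⊕0⊕0⊕1⊕0⊕1⊕1⊕1⊕1⊕0⊕0⊕1⊕0⊕1⊕1⊕1 = 0
Syndrome (s16...s1) = 00111 → position 7.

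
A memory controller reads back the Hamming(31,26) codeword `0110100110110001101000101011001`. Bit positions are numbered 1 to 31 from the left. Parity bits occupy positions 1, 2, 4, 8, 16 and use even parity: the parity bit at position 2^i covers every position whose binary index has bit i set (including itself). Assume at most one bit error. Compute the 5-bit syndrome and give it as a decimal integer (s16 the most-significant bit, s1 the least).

6

s1: b1⊕b3⊕b5⊕b7⊕b9⊕b11⊕b13⊕b15⊕b17⊕b19⊕b21⊕b23⊕b25⊕b27⊕b29⊕b31 = 0⊕1⊕1⊕0⊕1⊕1⊕0⊕0⊕1⊕1⊕0⊕1⊕1⊕1⊕0⊕1 = 0
s2: b2⊕b3⊕b6⊕b7⊕b10⊕b11⊕b14⊕b15⊕b18⊕b19⊕b22⊕b23⊕b26⊕b27⊕b30⊕b31 = 1⊕1⊕0⊕0⊕0⊕1⊕0⊕0⊕0⊕1⊕0⊕1⊕0⊕1⊕0⊕1 = 1
s4: b4⊕b5⊕b6⊕b7⊕b12⊕b13⊕b14⊕b15⊕b20⊕b21⊕b22⊕b23⊕b28⊕b29⊕b30⊕b31 = 0⊕1⊕0⊕0⊕1⊕0⊕0⊕0⊕0⊕0⊕0⊕1⊕1⊕0⊕0⊕1 = 1
s8: b8⊕b9⊕b10⊕b11⊕b12⊕b13⊕b14⊕b15⊕b24⊕b25⊕b26⊕b27⊕b28⊕b29⊕b30⊕b31 = 1⊕1⊕0⊕1⊕1⊕0⊕0⊕0⊕0⊕1⊕0⊕1⊕1⊕0⊕0⊕1 = 0
s16: b16⊕b17⊕b18⊕b19⊕b20⊕b21⊕b22⊕b23⊕b24⊕b25⊕b26⊕b27⊕b28⊕b29⊕b30⊕b31 = 1⊕1⊕0⊕1⊕0⊕0⊕0⊕1⊕0⊕1⊕0⊕1⊕1⊕0⊕0⊕1 = 0
Syndrome (s16...s1) = 00110 → position 6.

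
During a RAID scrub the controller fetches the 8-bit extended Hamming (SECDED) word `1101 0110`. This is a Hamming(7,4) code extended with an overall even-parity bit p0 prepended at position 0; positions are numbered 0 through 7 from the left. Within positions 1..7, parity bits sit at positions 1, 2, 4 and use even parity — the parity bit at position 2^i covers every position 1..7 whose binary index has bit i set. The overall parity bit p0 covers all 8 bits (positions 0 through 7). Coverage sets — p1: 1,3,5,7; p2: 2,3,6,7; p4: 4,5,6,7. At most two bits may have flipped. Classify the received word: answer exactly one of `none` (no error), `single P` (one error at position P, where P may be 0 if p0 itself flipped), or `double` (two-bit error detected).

single 1

s1: b1⊕b3⊕b5⊕b7 = 1⊕1⊕1⊕0 = 1
s2: b2⊕b3⊕b6⊕b7 = 0⊕1⊕1⊕0 = 0
s4: b4⊕b5⊕b6⊕b7 = 0⊕1⊕1⊕0 = 0
Syndrome (s4...s1) = 001 → position 1.
Overall parity (XOR of all 8 bits, including p0): 1⊕1⊕0⊕1⊕0⊕1⊕1⊕0 = 1
Overall=1, syndrome position=1 → single-bit error at position 1.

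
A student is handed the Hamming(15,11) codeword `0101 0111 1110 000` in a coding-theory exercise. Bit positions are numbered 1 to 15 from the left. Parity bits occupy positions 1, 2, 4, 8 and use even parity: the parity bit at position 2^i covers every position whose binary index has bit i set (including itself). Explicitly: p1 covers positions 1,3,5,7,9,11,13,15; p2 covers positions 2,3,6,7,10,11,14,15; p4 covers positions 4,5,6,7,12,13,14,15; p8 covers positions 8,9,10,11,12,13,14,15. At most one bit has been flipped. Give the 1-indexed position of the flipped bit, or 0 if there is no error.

7

s1: b1⊕b3⊕b5⊕b7⊕b9⊕b11⊕b13⊕b15 = 0⊕0⊕0⊕1⊕1⊕1⊕0⊕0 = 1
s2: b2⊕b3⊕b6⊕b7⊕b10⊕b11⊕b14⊕b15 = 1⊕0⊕1⊕1⊕1⊕1⊕0⊕0 = 1
s4: b4⊕b5⊕b6⊕b7⊕b12⊕b13⊕b14⊕b15 = 1⊕0⊕1⊕1⊕0⊕0⊕0⊕0 = 1
s8: b8⊕b9⊕b10⊕b11⊕b12⊕b13⊕b14⊕b15 = 1⊕1⊕1⊕1⊕0⊕0⊕0⊕0 = 0
Syndrome (s8...s1) = 0111 → position 7.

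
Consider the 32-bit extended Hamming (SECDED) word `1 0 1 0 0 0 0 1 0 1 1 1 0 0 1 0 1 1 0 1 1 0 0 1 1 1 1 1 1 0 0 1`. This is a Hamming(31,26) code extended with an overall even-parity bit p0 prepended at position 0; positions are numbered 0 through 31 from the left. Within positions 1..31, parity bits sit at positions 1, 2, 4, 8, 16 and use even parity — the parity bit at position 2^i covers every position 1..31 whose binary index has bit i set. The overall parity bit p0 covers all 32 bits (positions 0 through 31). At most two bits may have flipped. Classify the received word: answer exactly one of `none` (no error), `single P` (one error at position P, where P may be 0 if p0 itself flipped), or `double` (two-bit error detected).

double

s1: b1⊕b3⊕b5⊕b7⊕b9⊕b11⊕b13⊕b15⊕b17⊕b19⊕b21⊕b23⊕b25⊕b27⊕b29⊕b31 = 0⊕0⊕0⊕1⊕1⊕1⊕0⊕0⊕1⊕1⊕0⊕1⊕1⊕1⊕0⊕1 = 1
s2: b2⊕b3⊕b6⊕b7⊕b10⊕b11⊕b14⊕b15⊕b18⊕b19⊕b22⊕b23⊕b26⊕b27⊕b30⊕b31 = 1⊕0⊕0⊕1⊕1⊕1⊕1⊕0⊕0⊕1⊕0⊕1⊕1⊕1⊕0⊕1 = 0
s4: b4⊕b5⊕b6⊕b7⊕b12⊕b13⊕b14⊕b15⊕b20⊕b21⊕b22⊕b23⊕b28⊕b29⊕b30⊕b31 = 0⊕0⊕0⊕1⊕0⊕0⊕1⊕0⊕1⊕0⊕0⊕1⊕1⊕0⊕0⊕1 = 0
s8: b8⊕b9⊕b10⊕b11⊕b12⊕b13⊕b14⊕b15⊕b24⊕b25⊕b26⊕b27⊕b28⊕b29⊕b30⊕b31 = 0⊕1⊕1⊕1⊕0⊕0⊕1⊕0⊕1⊕1⊕1⊕1⊕1⊕0⊕0⊕1 = 0
s16: b16⊕b17⊕b18⊕b19⊕b20⊕b21⊕b22⊕b23⊕b24⊕b25⊕b26⊕b27⊕b28⊕b29⊕b30⊕b31 = 1⊕1⊕0⊕1⊕1⊕0⊕0⊕1⊕1⊕1⊕1⊕1⊕1⊕0⊕0⊕1 = 1
Syndrome (s16...s1) = 10001 → position 17.
Overall parity (XOR of all 32 bits, including p0): 1⊕0⊕1⊕0⊕0⊕0⊕0⊕1⊕0⊕1⊕1⊕1⊕0⊕0⊕1⊕0⊕1⊕1⊕0⊕1⊕1⊕0⊕0⊕1⊕1⊕1⊕1⊕1⊕1⊕0⊕0⊕1 = 0
Overall=0, syndrome position=17 → double-bit error detected (uncorrectable).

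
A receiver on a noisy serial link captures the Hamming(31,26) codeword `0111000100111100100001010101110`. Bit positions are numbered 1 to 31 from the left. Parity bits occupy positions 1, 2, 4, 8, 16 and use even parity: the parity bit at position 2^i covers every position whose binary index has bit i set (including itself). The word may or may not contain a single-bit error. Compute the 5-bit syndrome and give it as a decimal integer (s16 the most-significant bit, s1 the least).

19

s1: b1⊕b3⊕b5⊕b7⊕b9⊕b11⊕b13⊕b15⊕b17⊕b19⊕b21⊕b23⊕b25⊕b27⊕b29⊕b31 = 0⊕1⊕0⊕0⊕0⊕1⊕1⊕0⊕1⊕0⊕0⊕0⊕0⊕0⊕1⊕0 = 1
s2: b2⊕b3⊕b6⊕b7⊕b10⊕b11⊕b14⊕b15⊕b18⊕b19⊕b22⊕b23⊕b26⊕b27⊕b30⊕b31 = 1⊕1⊕0⊕0⊕0⊕1⊕1⊕0⊕0⊕0⊕1⊕0⊕1⊕0⊕1⊕0 = 1
s4: b4⊕b5⊕b6⊕b7⊕b12⊕b13⊕b14⊕b15⊕b20⊕b21⊕b22⊕b23⊕b28⊕b29⊕b30⊕b31 = 1⊕0⊕0⊕0⊕1⊕1⊕1⊕0⊕0⊕0⊕1⊕0⊕1⊕1⊕1⊕0 = 0
s8: b8⊕b9⊕b10⊕b11⊕b12⊕b13⊕b14⊕b15⊕b24⊕b25⊕b26⊕b27⊕b28⊕b29⊕b30⊕b31 = 1⊕0⊕0⊕1⊕1⊕1⊕1⊕0⊕1⊕0⊕1⊕0⊕1⊕1⊕1⊕0 = 0
s16: b16⊕b17⊕b18⊕b19⊕b20⊕b21⊕b22⊕b23⊕b24⊕b25⊕b26⊕b27⊕b28⊕b29⊕b30⊕b31 = 0⊕1⊕0⊕0⊕0⊕0⊕1⊕0⊕1⊕0⊕1⊕0⊕1⊕1⊕1⊕0 = 1
Syndrome (s16...s1) = 10011 → position 19.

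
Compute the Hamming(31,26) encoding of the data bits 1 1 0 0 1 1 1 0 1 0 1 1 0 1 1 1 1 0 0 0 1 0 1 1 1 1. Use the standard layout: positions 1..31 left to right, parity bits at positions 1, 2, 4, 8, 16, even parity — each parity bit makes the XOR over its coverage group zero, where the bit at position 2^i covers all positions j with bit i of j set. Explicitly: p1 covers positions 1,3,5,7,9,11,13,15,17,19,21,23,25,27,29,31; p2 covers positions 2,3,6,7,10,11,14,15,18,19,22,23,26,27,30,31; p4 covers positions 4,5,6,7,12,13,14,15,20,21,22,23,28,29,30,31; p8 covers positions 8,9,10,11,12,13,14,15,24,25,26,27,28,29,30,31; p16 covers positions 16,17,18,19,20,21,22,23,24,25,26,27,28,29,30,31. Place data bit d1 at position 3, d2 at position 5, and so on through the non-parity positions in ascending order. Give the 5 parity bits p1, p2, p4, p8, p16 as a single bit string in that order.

Place data bits at non-power-of-two positions: b3=1, b5=1, b6=0, b7=0, b9=1, b10=1, b11=1, b12=0, b13=1, b14=0, b15=1, b17=1, b18=0, b19=1, b20=1, b21=1, b22=1, b23=0, b24=0, b25=0, b26=1, b27=0, b28=1, b29=1, b30=1, b31=1.
p1 = XOR of data positions {3,5,7,9,11,13,15,17,19,21,23,25,27,29,31} = 1⊕1⊕0⊕1⊕1⊕1⊕1⊕1⊕1⊕1⊕0⊕0⊕0⊕1⊕1 = 1
p2 = XOR of data positions {3,6,7,10,11,14,15,18,19,22,23,26,27,30,31} = 1⊕0⊕0⊕1⊕1⊕0⊕1⊕0⊕1⊕1⊕0⊕1⊕0⊕1⊕1 = 1
p4 = XOR of data positions {5,6,7,12,13,14,15,20,21,22,23,28,29,30,31} = 1⊕0⊕0⊕0⊕1⊕0⊕1⊕1⊕1⊕1⊕0⊕1⊕1⊕1⊕1 = 0
p8 = XOR of data positions {9,10,11,12,13,14,15,24,25,26,27,28,29,30,31} = 1⊕1⊕1⊕0⊕1⊕0⊕1⊕0⊕0⊕1⊕0⊕1⊕1⊕1⊕1 = 0
p16 = XOR of data positions {17,18,19,20,21,22,23,24,25,26,27,28,29,30,31} = 1⊕0⊕1⊕1⊕1⊕1⊕0⊕0⊕0⊕1⊕0⊕1⊕1⊕1⊕1 = 0
Parity bits p1,p2,p4,p8,p16 = 11000

11000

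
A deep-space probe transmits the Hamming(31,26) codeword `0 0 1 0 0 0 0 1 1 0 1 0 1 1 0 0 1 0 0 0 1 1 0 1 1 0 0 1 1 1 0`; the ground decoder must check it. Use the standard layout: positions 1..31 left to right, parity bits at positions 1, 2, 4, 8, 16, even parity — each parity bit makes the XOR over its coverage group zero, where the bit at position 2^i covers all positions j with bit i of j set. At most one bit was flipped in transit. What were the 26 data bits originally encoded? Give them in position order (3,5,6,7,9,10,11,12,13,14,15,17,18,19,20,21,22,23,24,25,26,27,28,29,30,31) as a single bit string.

s1: b1⊕b3⊕b5⊕b7⊕b9⊕b11⊕b13⊕b15⊕b17⊕b19⊕b21⊕b23⊕b25⊕b27⊕b29⊕b31 = 0⊕1⊕0⊕0⊕1⊕1⊕1⊕0⊕1⊕0⊕1⊕0⊕1⊕0⊕1⊕0 = 0
s2: b2⊕b3⊕b6⊕b7⊕b10⊕b11⊕b14⊕b15⊕b18⊕b19⊕b22⊕b23⊕b26⊕b27⊕b30⊕b31 = 0⊕1⊕0⊕0⊕0⊕1⊕1⊕0⊕0⊕0⊕1⊕0⊕0⊕0⊕1⊕0 = 1
s4: b4⊕b5⊕b6⊕b7⊕b12⊕b13⊕b14⊕b15⊕b20⊕b21⊕b22⊕b23⊕b28⊕b29⊕b30⊕b31 = 0⊕0⊕0⊕0⊕0⊕1⊕1⊕0⊕0⊕1⊕1⊕0⊕1⊕1⊕1⊕0 = 1
s8: b8⊕b9⊕b10⊕b11⊕b12⊕b13⊕b14⊕b15⊕b24⊕b25⊕b26⊕b27⊕b28⊕b29⊕b30⊕b31 = 1⊕1⊕0⊕1⊕0⊕1⊕1⊕0⊕1⊕1⊕0⊕0⊕1⊕1⊕1⊕0 = 0
s16: b16⊕b17⊕b18⊕b19⊕b20⊕b21⊕b22⊕b23⊕b24⊕b25⊕b26⊕b27⊕b28⊕b29⊕b30⊕b31 = 0⊕1⊕0⊕0⊕0⊕1⊕1⊕0⊕1⊕1⊕0⊕0⊕1⊕1⊕1⊕0 = 0
Syndrome (s16...s1) = 00110 → position 6.
Flip bit 6: corrected codeword = 0010010110101100100011011001110
Data bits at positions 3,5,6,7,9,10,11,12,13,14,15,17,18,19,20,21,22,23,24,25,26,27,28,29,30,31: 10101010110100011011001110

10101010110100011011001110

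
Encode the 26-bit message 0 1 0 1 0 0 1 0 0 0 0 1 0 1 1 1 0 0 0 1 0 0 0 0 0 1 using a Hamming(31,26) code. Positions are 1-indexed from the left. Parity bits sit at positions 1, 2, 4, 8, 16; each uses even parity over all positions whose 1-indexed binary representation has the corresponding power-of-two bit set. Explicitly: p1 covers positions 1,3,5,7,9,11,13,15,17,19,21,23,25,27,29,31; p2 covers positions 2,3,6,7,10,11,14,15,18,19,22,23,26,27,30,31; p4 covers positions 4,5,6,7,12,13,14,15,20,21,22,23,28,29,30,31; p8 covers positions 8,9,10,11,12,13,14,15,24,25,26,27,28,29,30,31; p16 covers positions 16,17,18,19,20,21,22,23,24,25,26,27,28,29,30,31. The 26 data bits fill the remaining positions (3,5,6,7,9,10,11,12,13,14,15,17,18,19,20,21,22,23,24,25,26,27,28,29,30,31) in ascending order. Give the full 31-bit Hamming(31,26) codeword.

Place data bits at non-power-of-two positions: b3=0, b5=1, b6=0, b7=1, b9=0, b10=0, b11=1, b12=0, b13=0, b14=0, b15=0, b17=1, b18=0, b19=1, b20=1, b21=1, b22=0, b23=0, b24=0, b25=1, b26=0, b27=0, b28=0, b29=0, b30=0, b31=1.
p1 = XOR of data positions {3,5,7,9,11,13,15,17,19,21,23,25,27,29,31} = 0⊕1⊕1⊕0⊕1⊕0⊕0⊕1⊕1⊕1⊕0⊕1⊕0⊕0⊕1 = 0
p2 = XOR of data positions {3,6,7,10,11,14,15,18,19,22,23,26,27,30,31} = 0⊕0⊕1⊕0⊕1⊕0⊕0⊕0⊕1⊕0⊕0⊕0⊕0⊕0⊕1 = 0
p4 = XOR of data positions {5,6,7,12,13,14,15,20,21,22,23,28,29,30,31} = 1⊕0⊕1⊕0⊕0⊕0⊕0⊕1⊕1⊕0⊕0⊕0⊕0⊕0⊕1 = 1
p8 = XOR of data positions {9,10,11,12,13,14,15,24,25,26,27,28,29,30,31} = 0⊕0⊕1⊕0⊕0⊕0⊕0⊕0⊕1⊕0⊕0⊕0⊕0⊕0⊕1 = 1
p16 = XOR of data positions {17,18,19,20,21,22,23,24,25,26,27,28,29,30,31} = 1⊕0⊕1⊕1⊕1⊕0⊕0⊕0⊕1⊕0⊕0⊕0⊕0⊕0⊕1 = 0
Codeword b1..b31 = 0001101100100000101110001000001

0001101100100000101110001000001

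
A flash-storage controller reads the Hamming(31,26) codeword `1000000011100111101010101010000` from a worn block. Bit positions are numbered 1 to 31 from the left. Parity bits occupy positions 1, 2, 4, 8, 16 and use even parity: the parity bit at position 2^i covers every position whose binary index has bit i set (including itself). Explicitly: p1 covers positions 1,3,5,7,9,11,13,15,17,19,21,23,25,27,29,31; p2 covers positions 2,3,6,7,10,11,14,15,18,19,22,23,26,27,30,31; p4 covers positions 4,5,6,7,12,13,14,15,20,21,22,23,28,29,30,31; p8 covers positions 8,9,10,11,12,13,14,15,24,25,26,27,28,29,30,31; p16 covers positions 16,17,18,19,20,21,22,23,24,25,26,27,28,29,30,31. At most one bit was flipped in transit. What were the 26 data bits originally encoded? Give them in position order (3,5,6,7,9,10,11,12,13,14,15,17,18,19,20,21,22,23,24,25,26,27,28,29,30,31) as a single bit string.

s1: b1⊕b3⊕b5⊕b7⊕b9⊕b11⊕b13⊕b15⊕b17⊕b19⊕b21⊕b23⊕b25⊕b27⊕b29⊕b31 = 1⊕0⊕0⊕0⊕1⊕1⊕0⊕1⊕1⊕1⊕1⊕1⊕1⊕1⊕0⊕0 = 0
s2: b2⊕b3⊕b6⊕b7⊕b10⊕b11⊕b14⊕b15⊕b18⊕b19⊕b22⊕b23⊕b26⊕b27⊕b30⊕b31 = 0⊕0⊕0⊕0⊕1⊕1⊕1⊕1⊕0⊕1⊕0⊕1⊕0⊕1⊕0⊕0 = 1
s4: b4⊕b5⊕b6⊕b7⊕b12⊕b13⊕b14⊕b15⊕b20⊕b21⊕b22⊕b23⊕b28⊕b29⊕b30⊕b31 = 0⊕0⊕0⊕0⊕0⊕0⊕1⊕1⊕0⊕1⊕0⊕1⊕0⊕0⊕0⊕0 = 0
s8: b8⊕b9⊕b10⊕b11⊕b12⊕b13⊕b14⊕b15⊕b24⊕b25⊕b26⊕b27⊕b28⊕b29⊕b30⊕b31 = 0⊕1⊕1⊕1⊕0⊕0⊕1⊕1⊕0⊕1⊕0⊕1⊕0⊕0⊕0⊕0 = 1
s16: b16⊕b17⊕b18⊕b19⊕b20⊕b21⊕b22⊕b23⊕b24⊕b25⊕b26⊕b27⊕b28⊕b29⊕b30⊕b31 = 1⊕1⊕0⊕1⊕0⊕1⊕0⊕1⊕0⊕1⊕0⊕1⊕0⊕0⊕0⊕0 = 1
Syndrome (s16...s1) = 11010 → position 26.
Flip bit 26: corrected codeword = 1000000011100111101010101110000
Data bits at positions 3,5,6,7,9,10,11,12,13,14,15,17,18,19,20,21,22,23,24,25,26,27,28,29,30,31: 00001110011101010101110000

00001110011101010101110000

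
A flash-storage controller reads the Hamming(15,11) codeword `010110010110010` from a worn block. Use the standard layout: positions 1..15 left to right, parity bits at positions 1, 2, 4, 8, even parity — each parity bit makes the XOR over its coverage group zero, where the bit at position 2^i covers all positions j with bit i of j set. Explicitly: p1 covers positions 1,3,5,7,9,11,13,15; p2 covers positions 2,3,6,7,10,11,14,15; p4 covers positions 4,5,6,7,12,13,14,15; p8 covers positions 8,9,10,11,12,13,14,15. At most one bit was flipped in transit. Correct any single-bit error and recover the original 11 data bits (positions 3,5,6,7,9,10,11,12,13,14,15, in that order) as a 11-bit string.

s1: b1⊕b3⊕b5⊕b7⊕b9⊕b11⊕b13⊕b15 = 0⊕0⊕1⊕0⊕0⊕1⊕0⊕0 = 0
s2: b2⊕b3⊕b6⊕b7⊕b10⊕b11⊕b14⊕b15 = 1⊕0⊕0⊕0⊕1⊕1⊕1⊕0 = 0
s4: b4⊕b5⊕b6⊕b7⊕b12⊕b13⊕b14⊕b15 = 1⊕1⊕0⊕0⊕0⊕0⊕1⊕0 = 1
s8: b8⊕b9⊕b10⊕b11⊕b12⊕b13⊕b14⊕b15 = 1⊕0⊕1⊕1⊕0⊕0⊕1⊕0 = 0
Syndrome (s8...s1) = 0100 → position 4.
Flip bit 4: corrected codeword = 010010010110010
Data bits at positions 3,5,6,7,9,10,11,12,13,14,15: 01000110010

01000110010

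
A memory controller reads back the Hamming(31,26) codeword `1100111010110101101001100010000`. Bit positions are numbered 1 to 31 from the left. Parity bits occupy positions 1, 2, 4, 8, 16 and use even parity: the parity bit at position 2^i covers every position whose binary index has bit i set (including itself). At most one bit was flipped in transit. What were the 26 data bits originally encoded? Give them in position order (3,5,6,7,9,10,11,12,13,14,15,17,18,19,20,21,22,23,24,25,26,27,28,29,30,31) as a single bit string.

01111011011101001100010000

s1: b1⊕b3⊕b5⊕b7⊕b9⊕b11⊕b13⊕b15⊕b17⊕b19⊕b21⊕b23⊕b25⊕b27⊕b29⊕b31 = 1⊕0⊕1⊕1⊕1⊕1⊕0⊕0⊕1⊕1⊕0⊕1⊕0⊕1⊕0⊕0 = 1
s2: b2⊕b3⊕b6⊕b7⊕b10⊕b11⊕b14⊕b15⊕b18⊕b19⊕b22⊕b23⊕b26⊕b27⊕b30⊕b31 = 1⊕0⊕1⊕1⊕0⊕1⊕1⊕0⊕0⊕1⊕1⊕1⊕0⊕1⊕0⊕0 = 1
s4: b4⊕b5⊕b6⊕b7⊕b12⊕b13⊕b14⊕b15⊕b20⊕b21⊕b22⊕b23⊕b28⊕b29⊕b30⊕b31 = 0⊕1⊕1⊕1⊕1⊕0⊕1⊕0⊕0⊕0⊕1⊕1⊕0⊕0⊕0⊕0 = 1
s8: b8⊕b9⊕b10⊕b11⊕b12⊕b13⊕b14⊕b15⊕b24⊕b25⊕b26⊕b27⊕b28⊕b29⊕b30⊕b31 = 0⊕1⊕0⊕1⊕1⊕0⊕1⊕0⊕0⊕0⊕0⊕1⊕0⊕0⊕0⊕0 = 1
s16: b16⊕b17⊕b18⊕b19⊕b20⊕b21⊕b22⊕b23⊕b24⊕b25⊕b26⊕b27⊕b28⊕b29⊕b30⊕b31 = 1⊕1⊕0⊕1⊕0⊕0⊕1⊕1⊕0⊕0⊕0⊕1⊕0⊕0⊕0⊕0 = 0
Syndrome (s16...s1) = 01111 → position 15.
Flip bit 15: corrected codeword = 1100111010110111101001100010000
Data bits at positions 3,5,6,7,9,10,11,12,13,14,15,17,18,19,20,21,22,23,24,25,26,27,28,29,30,31: 01111011011101001100010000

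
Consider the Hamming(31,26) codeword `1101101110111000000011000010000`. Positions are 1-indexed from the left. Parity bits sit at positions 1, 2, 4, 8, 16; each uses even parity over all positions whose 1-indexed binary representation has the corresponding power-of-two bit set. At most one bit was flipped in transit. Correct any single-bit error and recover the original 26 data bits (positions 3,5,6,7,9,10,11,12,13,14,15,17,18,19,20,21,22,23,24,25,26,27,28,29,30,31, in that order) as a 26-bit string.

01011011100000010000010000

s1: b1⊕b3⊕b5⊕b7⊕b9⊕b11⊕b13⊕b15⊕b17⊕b19⊕b21⊕b23⊕b25⊕b27⊕b29⊕b31 = 1⊕0⊕1⊕1⊕1⊕1⊕1⊕0⊕0⊕0⊕1⊕0⊕0⊕1⊕0⊕0 = 0
s2: b2⊕b3⊕b6⊕b7⊕b10⊕b11⊕b14⊕b15⊕b18⊕b19⊕b22⊕b23⊕b26⊕b27⊕b30⊕b31 = 1⊕0⊕0⊕1⊕0⊕1⊕0⊕0⊕0⊕0⊕1⊕0⊕0⊕1⊕0⊕0 = 1
s4: b4⊕b5⊕b6⊕b7⊕b12⊕b13⊕b14⊕b15⊕b20⊕b21⊕b22⊕b23⊕b28⊕b29⊕b30⊕b31 = 1⊕1⊕0⊕1⊕1⊕1⊕0⊕0⊕0⊕1⊕1⊕0⊕0⊕0⊕0⊕0 = 1
s8: b8⊕b9⊕b10⊕b11⊕b12⊕b13⊕b14⊕b15⊕b24⊕b25⊕b26⊕b27⊕b28⊕b29⊕b30⊕b31 = 1⊕1⊕0⊕1⊕1⊕1⊕0⊕0⊕0⊕0⊕0⊕1⊕0⊕0⊕0⊕0 = 0
s16: b16⊕b17⊕b18⊕b19⊕b20⊕b21⊕b22⊕b23⊕b24⊕b25⊕b26⊕b27⊕b28⊕b29⊕b30⊕b31 = 0⊕0⊕0⊕0⊕0⊕1⊕1⊕0⊕0⊕0⊕0⊕1⊕0⊕0⊕0⊕0 = 1
Syndrome (s16...s1) = 10110 → position 22.
Flip bit 22: corrected codeword = 1101101110111000000010000010000
Data bits at positions 3,5,6,7,9,10,11,12,13,14,15,17,18,19,20,21,22,23,24,25,26,27,28,29,30,31: 01011011100000010000010000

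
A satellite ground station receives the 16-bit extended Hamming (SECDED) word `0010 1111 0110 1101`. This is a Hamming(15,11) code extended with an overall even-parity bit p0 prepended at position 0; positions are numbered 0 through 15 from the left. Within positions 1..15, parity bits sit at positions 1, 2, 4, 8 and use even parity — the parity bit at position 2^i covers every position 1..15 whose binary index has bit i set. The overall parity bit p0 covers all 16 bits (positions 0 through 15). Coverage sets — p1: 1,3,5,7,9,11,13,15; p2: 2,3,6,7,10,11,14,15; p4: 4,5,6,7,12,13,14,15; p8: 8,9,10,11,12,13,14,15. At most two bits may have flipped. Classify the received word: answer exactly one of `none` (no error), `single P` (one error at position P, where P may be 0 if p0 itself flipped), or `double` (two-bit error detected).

s1: b1⊕b3⊕b5⊕b7⊕b9⊕b11⊕b13⊕b15 = 0⊕0⊕1⊕1⊕1⊕0⊕1⊕1 = 1
s2: b2⊕b3⊕b6⊕b7⊕b10⊕b11⊕b14⊕b15 = 1⊕0⊕1⊕1⊕1⊕0⊕0⊕1 = 1
s4: b4⊕b5⊕b6⊕b7⊕b12⊕b13⊕b14⊕b15 = 1⊕1⊕1⊕1⊕1⊕1⊕0⊕1 = 1
s8: b8⊕b9⊕b10⊕b11⊕b12⊕b13⊕b14⊕b15 = 0⊕1⊕1⊕0⊕1⊕1⊕0⊕1 = 1
Syndrome (s8...s1) = 1111 → position 15.
Overall parity (XOR of all 16 bits, including p0): 0⊕0⊕1⊕0⊕1⊕1⊕1⊕1⊕0⊕1⊕1⊕0⊕1⊕1⊕0⊕1 = 0
Overall=0, syndrome position=15 → double-bit error detected (uncorrectable).

double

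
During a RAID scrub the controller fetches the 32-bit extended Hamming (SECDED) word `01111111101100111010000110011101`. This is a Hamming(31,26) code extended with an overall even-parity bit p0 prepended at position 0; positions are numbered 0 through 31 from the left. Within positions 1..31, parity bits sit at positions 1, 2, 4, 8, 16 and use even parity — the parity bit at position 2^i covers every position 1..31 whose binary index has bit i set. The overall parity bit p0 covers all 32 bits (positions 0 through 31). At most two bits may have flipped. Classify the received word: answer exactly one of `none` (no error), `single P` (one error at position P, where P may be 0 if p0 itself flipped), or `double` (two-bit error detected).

none

s1: b1⊕b3⊕b5⊕b7⊕b9⊕b11⊕b13⊕b15⊕b17⊕b19⊕b21⊕b23⊕b25⊕b27⊕b29⊕b31 = 1⊕1⊕1⊕1⊕0⊕1⊕0⊕1⊕0⊕0⊕0⊕1⊕0⊕1⊕1⊕1 = 0
s2: b2⊕b3⊕b6⊕b7⊕b10⊕b11⊕b14⊕b15⊕b18⊕b19⊕b22⊕b23⊕b26⊕b27⊕b30⊕b31 = 1⊕1⊕1⊕1⊕1⊕1⊕1⊕1⊕1⊕0⊕0⊕1⊕0⊕1⊕0⊕1 = 0
s4: b4⊕b5⊕b6⊕b7⊕b12⊕b13⊕b14⊕b15⊕b20⊕b21⊕b22⊕b23⊕b28⊕b29⊕b30⊕b31 = 1⊕1⊕1⊕1⊕0⊕0⊕1⊕1⊕0⊕0⊕0⊕1⊕1⊕1⊕0⊕1 = 0
s8: b8⊕b9⊕b10⊕b11⊕b12⊕b13⊕b14⊕b15⊕b24⊕b25⊕b26⊕b27⊕b28⊕b29⊕b30⊕b31 = 1⊕0⊕1⊕1⊕0⊕0⊕1⊕1⊕1⊕0⊕0⊕1⊕1⊕1⊕0⊕1 = 0
s16: b16⊕b17⊕b18⊕b19⊕b20⊕b21⊕b22⊕b23⊕b24⊕b25⊕b26⊕b27⊕b28⊕b29⊕b30⊕b31 = 1⊕0⊕1⊕0⊕0⊕0⊕0⊕1⊕1⊕0⊕0⊕1⊕1⊕1⊕0⊕1 = 0
Syndrome (s16...s1) = 00000 → position 0 (no error).
Overall parity (XOR of all 32 bits, including p0): 0⊕1⊕1⊕1⊕1⊕1⊕1⊕1⊕1⊕0⊕1⊕1⊕0⊕0⊕1⊕1⊕1⊕0⊕1⊕0⊕0⊕0⊕0⊕1⊕1⊕0⊕0⊕1⊕1⊕1⊕0⊕1 = 0
Overall=0, syndrome position=0 → no error.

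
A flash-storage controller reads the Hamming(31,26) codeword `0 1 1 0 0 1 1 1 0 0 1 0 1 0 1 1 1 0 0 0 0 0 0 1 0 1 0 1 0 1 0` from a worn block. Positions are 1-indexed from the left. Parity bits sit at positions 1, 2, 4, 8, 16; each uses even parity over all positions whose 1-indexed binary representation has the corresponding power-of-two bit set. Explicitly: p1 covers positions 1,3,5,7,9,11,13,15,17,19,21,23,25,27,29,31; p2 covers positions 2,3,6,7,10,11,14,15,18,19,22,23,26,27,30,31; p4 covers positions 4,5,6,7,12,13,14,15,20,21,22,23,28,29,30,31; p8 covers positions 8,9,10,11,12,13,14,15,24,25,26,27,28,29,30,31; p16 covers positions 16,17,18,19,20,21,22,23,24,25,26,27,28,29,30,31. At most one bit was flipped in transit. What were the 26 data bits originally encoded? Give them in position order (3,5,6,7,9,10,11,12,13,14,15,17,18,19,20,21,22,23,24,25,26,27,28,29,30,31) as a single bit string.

s1: b1⊕b3⊕b5⊕b7⊕b9⊕b11⊕b13⊕b15⊕b17⊕b19⊕b21⊕b23⊕b25⊕b27⊕b29⊕b31 = 0⊕1⊕0⊕1⊕0⊕1⊕1⊕1⊕1⊕0⊕0⊕0⊕0⊕0⊕0⊕0 = 0
s2: b2⊕b3⊕b6⊕b7⊕b10⊕b11⊕b14⊕b15⊕b18⊕b19⊕b22⊕b23⊕b26⊕b27⊕b30⊕b31 = 1⊕1⊕1⊕1⊕0⊕1⊕0⊕1⊕0⊕0⊕0⊕0⊕1⊕0⊕1⊕0 = 0
s4: b4⊕b5⊕b6⊕b7⊕b12⊕b13⊕b14⊕b15⊕b20⊕b21⊕b22⊕b23⊕b28⊕b29⊕b30⊕b31 = 0⊕0⊕1⊕1⊕0⊕1⊕0⊕1⊕0⊕0⊕0⊕0⊕1⊕0⊕1⊕0 = 0
s8: b8⊕b9⊕b10⊕b11⊕b12⊕b13⊕b14⊕b15⊕b24⊕b25⊕b26⊕b27⊕b28⊕b29⊕b30⊕b31 = 1⊕0⊕0⊕1⊕0⊕1⊕0⊕1⊕1⊕0⊕1⊕0⊕1⊕0⊕1⊕0 = 0
s16: b16⊕b17⊕b18⊕b19⊕b20⊕b21⊕b22⊕b23⊕b24⊕b25⊕b26⊕b27⊕b28⊕b29⊕b30⊕b31 = 1⊕1⊕0⊕0⊕0⊕0⊕0⊕0⊕1⊕0⊕1⊕0⊕1⊕0⊕1⊕0 = 0
Syndrome (s16...s1) = 00000 → position 0 (no error).
No correction needed.
Data bits at positions 3,5,6,7,9,10,11,12,13,14,15,17,18,19,20,21,22,23,24,25,26,27,28,29,30,31: 10110010101100000010101010

10110010101100000010101010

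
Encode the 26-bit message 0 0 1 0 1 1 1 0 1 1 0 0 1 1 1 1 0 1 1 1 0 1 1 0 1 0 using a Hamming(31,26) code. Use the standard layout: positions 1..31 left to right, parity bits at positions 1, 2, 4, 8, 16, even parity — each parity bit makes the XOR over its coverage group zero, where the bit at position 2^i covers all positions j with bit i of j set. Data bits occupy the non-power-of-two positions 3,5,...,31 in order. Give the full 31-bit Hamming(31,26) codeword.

Place data bits at non-power-of-two positions: b3=0, b5=0, b6=1, b7=0, b9=1, b10=1, b11=1, b12=0, b13=1, b14=1, b15=0, b17=0, b18=1, b19=1, b20=1, b21=1, b22=0, b23=1, b24=1, b25=1, b26=0, b27=1, b28=1, b29=0, b30=1, b31=0.
p1 = XOR of data positions {3,5,7,9,11,13,15,17,19,21,23,25,27,29,31} = 0⊕0⊕0⊕1⊕1⊕1⊕0⊕0⊕1⊕1⊕1⊕1⊕1⊕0⊕0 = 0
p2 = XOR of data positions {3,6,7,10,11,14,15,18,19,22,23,26,27,30,31} = 0⊕1⊕0⊕1⊕1⊕1⊕0⊕1⊕1⊕0⊕1⊕0⊕1⊕1⊕0 = 1
p4 = XOR of data positions {5,6,7,12,13,14,15,20,21,22,23,28,29,30,31} = 0⊕1⊕0⊕0⊕1⊕1⊕0⊕1⊕1⊕0⊕1⊕1⊕0⊕1⊕0 = 0
p8 = XOR of data positions {9,10,11,12,13,14,15,24,25,26,27,28,29,30,31} = 1⊕1⊕1⊕0⊕1⊕1⊕0⊕1⊕1⊕0⊕1⊕1⊕0⊕1⊕0 = 0
p16 = XOR of data positions {17,18,19,20,21,22,23,24,25,26,27,28,29,30,31} = 0⊕1⊕1⊕1⊕1⊕0⊕1⊕1⊕1⊕0⊕1⊕1⊕0⊕1⊕0 = 0
Codeword b1..b31 = 0100010011101100011110111011010

0100010011101100011110111011010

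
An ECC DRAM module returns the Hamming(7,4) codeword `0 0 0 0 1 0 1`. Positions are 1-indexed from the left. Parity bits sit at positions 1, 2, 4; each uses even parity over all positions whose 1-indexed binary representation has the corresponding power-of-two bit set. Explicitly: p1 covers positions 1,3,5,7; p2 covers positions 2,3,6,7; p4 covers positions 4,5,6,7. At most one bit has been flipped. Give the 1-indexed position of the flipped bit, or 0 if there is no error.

2

s1: b1⊕b3⊕b5⊕b7 = 0⊕0⊕1⊕1 = 0
s2: b2⊕b3⊕b6⊕b7 = 0⊕0⊕0⊕1 = 1
s4: b4⊕b5⊕b6⊕b7 = 0⊕1⊕0⊕1 = 0
Syndrome (s4...s1) = 010 → position 2.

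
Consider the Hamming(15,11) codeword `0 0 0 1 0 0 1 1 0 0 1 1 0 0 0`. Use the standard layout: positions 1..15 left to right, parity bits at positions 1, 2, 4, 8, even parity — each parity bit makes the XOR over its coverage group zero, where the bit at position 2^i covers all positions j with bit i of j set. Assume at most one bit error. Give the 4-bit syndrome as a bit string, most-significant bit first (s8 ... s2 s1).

s1: b1⊕b3⊕b5⊕b7⊕b9⊕b11⊕b13⊕b15 = 0⊕0⊕0⊕1⊕0⊕1⊕0⊕0 = 0
s2: b2⊕b3⊕b6⊕b7⊕b10⊕b11⊕b14⊕b15 = 0⊕0⊕0⊕1⊕0⊕1⊕0⊕0 = 0
s4: b4⊕b5⊕b6⊕b7⊕b12⊕b13⊕b14⊕b15 = 1⊕0⊕0⊕1⊕1⊕0⊕0⊕0 = 1
s8: b8⊕b9⊕b10⊕b11⊕b12⊕b13⊕b14⊕b15 = 1⊕0⊕0⊕1⊕1⊕0⊕0⊕0 = 1
Syndrome (s8...s1) = 1100 → position 12.

1100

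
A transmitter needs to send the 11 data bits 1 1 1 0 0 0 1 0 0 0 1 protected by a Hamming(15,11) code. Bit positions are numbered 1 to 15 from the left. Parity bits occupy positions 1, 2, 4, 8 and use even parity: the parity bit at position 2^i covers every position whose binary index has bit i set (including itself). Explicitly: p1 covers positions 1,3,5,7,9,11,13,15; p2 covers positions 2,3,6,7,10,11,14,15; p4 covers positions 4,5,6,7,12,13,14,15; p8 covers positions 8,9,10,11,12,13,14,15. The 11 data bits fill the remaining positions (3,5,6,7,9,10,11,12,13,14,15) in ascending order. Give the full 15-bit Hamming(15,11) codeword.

Place data bits at non-power-of-two positions: b3=1, b5=1, b6=1, b7=0, b9=0, b10=0, b11=1, b12=0, b13=0, b14=0, b15=1.
p1 = XOR of data positions {3,5,7,9,11,13,15} = 1⊕1⊕0⊕0⊕1⊕0⊕1 = 0
p2 = XOR of data positions {3,6,7,10,11,14,15} = 1⊕1⊕0⊕0⊕1⊕0⊕1 = 0
p4 = XOR of data positions {5,6,7,12,13,14,15} = 1⊕1⊕0⊕0⊕0⊕0⊕1 = 1
p8 = XOR of data positions {9,10,11,12,13,14,15} = 0⊕0⊕1⊕0⊕0⊕0⊕1 = 0
Codeword b1..b15 = 001111000010001

001111000010001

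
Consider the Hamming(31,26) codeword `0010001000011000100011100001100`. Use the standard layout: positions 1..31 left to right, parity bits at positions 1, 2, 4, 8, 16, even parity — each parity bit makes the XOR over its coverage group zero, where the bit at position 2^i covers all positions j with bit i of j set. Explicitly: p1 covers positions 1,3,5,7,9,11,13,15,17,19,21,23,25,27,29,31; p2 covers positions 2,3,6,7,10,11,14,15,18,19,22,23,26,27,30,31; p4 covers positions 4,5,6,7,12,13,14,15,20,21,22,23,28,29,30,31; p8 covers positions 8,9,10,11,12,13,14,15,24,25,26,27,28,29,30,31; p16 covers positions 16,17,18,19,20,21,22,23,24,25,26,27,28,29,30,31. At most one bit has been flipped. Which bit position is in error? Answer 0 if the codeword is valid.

1

s1: b1⊕b3⊕b5⊕b7⊕b9⊕b11⊕b13⊕b15⊕b17⊕b19⊕b21⊕b23⊕b25⊕b27⊕b29⊕b31 = 0⊕1⊕0⊕1⊕0⊕0⊕1⊕0⊕1⊕0⊕1⊕1⊕0⊕0⊕1⊕0 = 1
s2: b2⊕b3⊕b6⊕b7⊕b10⊕b11⊕b14⊕b15⊕b18⊕b19⊕b22⊕b23⊕b26⊕b27⊕b30⊕b31 = 0⊕1⊕0⊕1⊕0⊕0⊕0⊕0⊕0⊕0⊕1⊕1⊕0⊕0⊕0⊕0 = 0
s4: b4⊕b5⊕b6⊕b7⊕b12⊕b13⊕b14⊕b15⊕b20⊕b21⊕b22⊕b23⊕b28⊕b29⊕b30⊕b31 = 0⊕0⊕0⊕1⊕1⊕1⊕0⊕0⊕0⊕1⊕1⊕1⊕1⊕1⊕0⊕0 = 0
s8: b8⊕b9⊕b10⊕b11⊕b12⊕b13⊕b14⊕b15⊕b24⊕b25⊕b26⊕b27⊕b28⊕b29⊕b30⊕b31 = 0⊕0⊕0⊕0⊕1⊕1⊕0⊕0⊕0⊕0⊕0⊕0⊕1⊕1⊕0⊕0 = 0
s16: b16⊕b17⊕b18⊕b19⊕b20⊕b21⊕b22⊕b23⊕b24⊕b25⊕b26⊕b27⊕b28⊕b29⊕b30⊕b31 = 0⊕1⊕0⊕0⊕0⊕1⊕1⊕1⊕0⊕0⊕0⊕0⊕1⊕1⊕0⊕0 = 0
Syndrome (s16...s1) = 00001 → position 1.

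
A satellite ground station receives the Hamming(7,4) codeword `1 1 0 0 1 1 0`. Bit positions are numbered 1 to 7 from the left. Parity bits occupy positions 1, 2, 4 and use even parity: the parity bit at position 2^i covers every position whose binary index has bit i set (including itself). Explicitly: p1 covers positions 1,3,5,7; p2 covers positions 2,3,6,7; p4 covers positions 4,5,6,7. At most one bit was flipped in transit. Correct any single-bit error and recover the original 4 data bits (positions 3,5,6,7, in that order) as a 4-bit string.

s1: b1⊕b3⊕b5⊕b7 = 1⊕0⊕1⊕0 = 0
s2: b2⊕b3⊕b6⊕b7 = 1⊕0⊕1⊕0 = 0
s4: b4⊕b5⊕b6⊕b7 = 0⊕1⊕1⊕0 = 0
Syndrome (s4...s1) = 000 → position 0 (no error).
No correction needed.
Data bits at positions 3,5,6,7: 0110

0110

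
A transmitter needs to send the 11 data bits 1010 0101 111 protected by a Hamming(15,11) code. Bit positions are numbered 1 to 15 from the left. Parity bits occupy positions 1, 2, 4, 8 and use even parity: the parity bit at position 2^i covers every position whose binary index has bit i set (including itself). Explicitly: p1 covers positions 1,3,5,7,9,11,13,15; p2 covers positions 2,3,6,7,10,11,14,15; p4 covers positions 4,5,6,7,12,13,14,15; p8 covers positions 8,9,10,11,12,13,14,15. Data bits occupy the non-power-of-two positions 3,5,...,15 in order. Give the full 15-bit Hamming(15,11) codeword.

111101010101111

Place data bits at non-power-of-two positions: b3=1, b5=0, b6=1, b7=0, b9=0, b10=1, b11=0, b12=1, b13=1, b14=1, b15=1.
p1 = XOR of data positions {3,5,7,9,11,13,15} = 1⊕0⊕0⊕0⊕0⊕1⊕1 = 1
p2 = XOR of data positions {3,6,7,10,11,14,15} = 1⊕1⊕0⊕1⊕0⊕1⊕1 = 1
p4 = XOR of data positions {5,6,7,12,13,14,15} = 0⊕1⊕0⊕1⊕1⊕1⊕1 = 1
p8 = XOR of data positions {9,10,11,12,13,14,15} = 0⊕1⊕0⊕1⊕1⊕1⊕1 = 1
Codeword b1..b15 = 111101010101111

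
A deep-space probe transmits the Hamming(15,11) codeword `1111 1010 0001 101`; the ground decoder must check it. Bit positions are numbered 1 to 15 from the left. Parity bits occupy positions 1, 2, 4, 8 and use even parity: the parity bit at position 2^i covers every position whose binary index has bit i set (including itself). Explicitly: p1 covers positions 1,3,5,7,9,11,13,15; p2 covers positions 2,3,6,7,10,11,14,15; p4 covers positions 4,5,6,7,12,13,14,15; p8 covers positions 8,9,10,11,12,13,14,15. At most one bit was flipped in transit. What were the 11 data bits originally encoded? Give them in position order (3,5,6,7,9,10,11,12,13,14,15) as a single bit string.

11010001101

s1: b1⊕b3⊕b5⊕b7⊕b9⊕b11⊕b13⊕b15 = 1⊕1⊕1⊕1⊕0⊕0⊕1⊕1 = 0
s2: b2⊕b3⊕b6⊕b7⊕b10⊕b11⊕b14⊕b15 = 1⊕1⊕0⊕1⊕0⊕0⊕0⊕1 = 0
s4: b4⊕b5⊕b6⊕b7⊕b12⊕b13⊕b14⊕b15 = 1⊕1⊕0⊕1⊕1⊕1⊕0⊕1 = 0
s8: b8⊕b9⊕b10⊕b11⊕b12⊕b13⊕b14⊕b15 = 0⊕0⊕0⊕0⊕1⊕1⊕0⊕1 = 1
Syndrome (s8...s1) = 1000 → position 8.
Flip bit 8: corrected codeword = 111110110001101
Data bits at positions 3,5,6,7,9,10,11,12,13,14,15: 11010001101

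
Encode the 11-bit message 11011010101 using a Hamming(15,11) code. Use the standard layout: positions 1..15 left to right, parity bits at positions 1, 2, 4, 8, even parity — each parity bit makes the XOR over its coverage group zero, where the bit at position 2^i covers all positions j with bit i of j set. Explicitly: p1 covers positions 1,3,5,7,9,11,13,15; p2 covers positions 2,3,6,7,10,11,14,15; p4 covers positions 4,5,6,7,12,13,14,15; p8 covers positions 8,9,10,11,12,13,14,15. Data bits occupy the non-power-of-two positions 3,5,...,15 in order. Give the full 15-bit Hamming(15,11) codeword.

Place data bits at non-power-of-two positions: b3=1, b5=1, b6=0, b7=1, b9=1, b10=0, b11=1, b12=0, b13=1, b14=0, b15=1.
p1 = XOR of data positions {3,5,7,9,11,13,15} = 1⊕1⊕1⊕1⊕1⊕1⊕1 = 1
p2 = XOR of data positions {3,6,7,10,11,14,15} = 1⊕0⊕1⊕0⊕1⊕0⊕1 = 0
p4 = XOR of data positions {5,6,7,12,13,14,15} = 1⊕0⊕1⊕0⊕1⊕0⊕1 = 0
p8 = XOR of data positions {9,10,11,12,13,14,15} = 1⊕0⊕1⊕0⊕1⊕0⊕1 = 0
Codeword b1..b15 = 101010101010101

101010101010101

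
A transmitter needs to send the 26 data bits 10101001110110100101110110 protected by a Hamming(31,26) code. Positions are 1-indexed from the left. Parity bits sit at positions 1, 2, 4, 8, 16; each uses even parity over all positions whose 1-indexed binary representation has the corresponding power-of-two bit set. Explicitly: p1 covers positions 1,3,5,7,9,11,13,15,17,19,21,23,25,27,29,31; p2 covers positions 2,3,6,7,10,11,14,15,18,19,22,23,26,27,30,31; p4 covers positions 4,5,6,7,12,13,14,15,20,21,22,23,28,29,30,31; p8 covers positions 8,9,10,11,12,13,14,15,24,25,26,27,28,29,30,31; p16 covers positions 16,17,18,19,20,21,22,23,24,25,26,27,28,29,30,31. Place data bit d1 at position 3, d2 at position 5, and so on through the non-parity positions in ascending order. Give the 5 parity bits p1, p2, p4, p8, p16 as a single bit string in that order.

Place data bits at non-power-of-two positions: b3=1, b5=0, b6=1, b7=0, b9=1, b10=0, b11=0, b12=1, b13=1, b14=1, b15=0, b17=1, b18=1, b19=0, b20=1, b21=0, b22=0, b23=1, b24=0, b25=1, b26=1, b27=1, b28=0, b29=1, b30=1, b31=0.
p1 = XOR of data positions {3,5,7,9,11,13,15,17,19,21,23,25,27,29,31} = 1⊕0⊕0⊕1⊕0⊕1⊕0⊕1⊕0⊕0⊕1⊕1⊕1⊕1⊕0 = 0
p2 = XOR of data positions {3,6,7,10,11,14,15,18,19,22,23,26,27,30,31} = 1⊕1⊕0⊕0⊕0⊕1⊕0⊕1⊕0⊕0⊕1⊕1⊕1⊕1⊕0 = 0
p4 = XOR of data positions {5,6,7,12,13,14,15,20,21,22,23,28,29,30,31} = 0⊕1⊕0⊕1⊕1⊕1⊕0⊕1⊕0⊕0⊕1⊕0⊕1⊕1⊕0 = 0
p8 = XOR of data positions {9,10,11,12,13,14,15,24,25,26,27,28,29,30,31} = 1⊕0⊕0⊕1⊕1⊕1⊕0⊕0⊕1⊕1⊕1⊕0⊕1⊕1⊕0 = 1
p16 = XOR of data positions {17,18,19,20,21,22,23,24,25,26,27,28,29,30,31} = 1⊕1⊕0⊕1⊕0⊕0⊕1⊕0⊕1⊕1⊕1⊕0⊕1⊕1⊕0 = 1
Parity bits p1,p2,p4,p8,p16 = 00011

00011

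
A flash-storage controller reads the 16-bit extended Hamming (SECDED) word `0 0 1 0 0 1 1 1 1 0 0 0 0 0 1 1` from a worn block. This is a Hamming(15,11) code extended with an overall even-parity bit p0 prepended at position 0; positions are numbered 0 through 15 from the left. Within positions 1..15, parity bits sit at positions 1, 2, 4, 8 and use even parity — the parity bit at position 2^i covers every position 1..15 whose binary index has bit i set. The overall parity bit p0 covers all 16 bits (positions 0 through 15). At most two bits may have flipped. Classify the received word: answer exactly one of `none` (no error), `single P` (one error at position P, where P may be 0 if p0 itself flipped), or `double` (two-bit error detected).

single 15

s1: b1⊕b3⊕b5⊕b7⊕b9⊕b11⊕b13⊕b15 = 0⊕0⊕1⊕1⊕0⊕0⊕0⊕1 = 1
s2: b2⊕b3⊕b6⊕b7⊕b10⊕b11⊕b14⊕b15 = 1⊕0⊕1⊕1⊕0⊕0⊕1⊕1 = 1
s4: b4⊕b5⊕b6⊕b7⊕b12⊕b13⊕b14⊕b15 = 0⊕1⊕1⊕1⊕0⊕0⊕1⊕1 = 1
s8: b8⊕b9⊕b10⊕b11⊕b12⊕b13⊕b14⊕b15 = 1⊕0⊕0⊕0⊕0⊕0⊕1⊕1 = 1
Syndrome (s8...s1) = 1111 → position 15.
Overall parity (XOR of all 16 bits, including p0): 0⊕0⊕1⊕0⊕0⊕1⊕1⊕1⊕1⊕0⊕0⊕0⊕0⊕0⊕1⊕1 = 1
Overall=1, syndrome position=15 → single-bit error at position 15.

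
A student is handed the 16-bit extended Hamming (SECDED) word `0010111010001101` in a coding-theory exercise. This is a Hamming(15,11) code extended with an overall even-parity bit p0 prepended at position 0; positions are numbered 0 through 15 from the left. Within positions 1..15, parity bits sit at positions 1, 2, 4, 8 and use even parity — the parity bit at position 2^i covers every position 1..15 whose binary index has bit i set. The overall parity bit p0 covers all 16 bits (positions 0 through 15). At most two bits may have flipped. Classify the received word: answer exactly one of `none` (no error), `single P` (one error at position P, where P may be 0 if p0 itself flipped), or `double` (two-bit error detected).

s1: b1⊕b3⊕b5⊕b7⊕b9⊕b11⊕b13⊕b15 = 0⊕0⊕1⊕0⊕0⊕0⊕1⊕1 = 1
s2: b2⊕b3⊕b6⊕b7⊕b10⊕b11⊕b14⊕b15 = 1⊕0⊕1⊕0⊕0⊕0⊕0⊕1 = 1
s4: b4⊕b5⊕b6⊕b7⊕b12⊕b13⊕b14⊕b15 = 1⊕1⊕1⊕0⊕1⊕1⊕0⊕1 = 0
s8: b8⊕b9⊕b10⊕b11⊕b12⊕b13⊕b14⊕b15 = 1⊕0⊕0⊕0⊕1⊕1⊕0⊕1 = 0
Syndrome (s8...s1) = 0011 → position 3.
Overall parity (XOR of all 16 bits, including p0): 0⊕0⊕1⊕0⊕1⊕1⊕1⊕0⊕1⊕0⊕0⊕0⊕1⊕1⊕0⊕1 = 0
Overall=0, syndrome position=3 → double-bit error detected (uncorrectable).

double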